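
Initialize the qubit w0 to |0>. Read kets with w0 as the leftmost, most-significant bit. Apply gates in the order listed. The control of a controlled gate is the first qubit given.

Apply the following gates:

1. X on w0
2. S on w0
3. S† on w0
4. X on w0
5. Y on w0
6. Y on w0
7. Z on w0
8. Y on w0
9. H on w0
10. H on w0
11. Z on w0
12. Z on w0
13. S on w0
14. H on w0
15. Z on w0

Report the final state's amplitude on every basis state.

After the circuit, the state carries amplitude -sqrt(2)/2 on |0>, -sqrt(2)/2 on |1>.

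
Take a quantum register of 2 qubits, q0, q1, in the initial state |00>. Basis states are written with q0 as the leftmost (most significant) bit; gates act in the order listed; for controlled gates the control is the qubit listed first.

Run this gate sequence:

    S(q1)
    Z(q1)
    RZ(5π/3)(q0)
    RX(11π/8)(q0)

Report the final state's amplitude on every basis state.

The final amplitudes are exp(I*pi/6)*cos(5*pi/16) on |00>, 0 on |01>, exp(2*I*pi/3)*sin(5*pi/16) on |10>, 0 on |11>.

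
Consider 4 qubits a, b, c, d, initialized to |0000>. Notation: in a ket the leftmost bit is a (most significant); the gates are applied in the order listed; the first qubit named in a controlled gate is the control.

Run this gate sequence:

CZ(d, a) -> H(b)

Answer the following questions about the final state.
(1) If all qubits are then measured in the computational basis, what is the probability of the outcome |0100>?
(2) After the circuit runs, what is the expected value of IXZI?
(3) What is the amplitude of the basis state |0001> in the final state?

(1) The probability of measuring |0100> is 1/2.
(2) The observable IXZI averages to 1.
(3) |0001> carries amplitude 0 in the final state.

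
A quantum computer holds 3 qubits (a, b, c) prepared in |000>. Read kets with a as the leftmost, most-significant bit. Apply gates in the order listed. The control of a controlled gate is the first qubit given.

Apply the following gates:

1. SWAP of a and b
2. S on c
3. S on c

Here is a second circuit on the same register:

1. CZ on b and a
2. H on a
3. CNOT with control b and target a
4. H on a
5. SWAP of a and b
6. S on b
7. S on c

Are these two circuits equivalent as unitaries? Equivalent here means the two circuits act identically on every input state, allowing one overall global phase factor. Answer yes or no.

No: there is an input state on which the two circuits produce genuinely different outputs (not merely differing by a phase).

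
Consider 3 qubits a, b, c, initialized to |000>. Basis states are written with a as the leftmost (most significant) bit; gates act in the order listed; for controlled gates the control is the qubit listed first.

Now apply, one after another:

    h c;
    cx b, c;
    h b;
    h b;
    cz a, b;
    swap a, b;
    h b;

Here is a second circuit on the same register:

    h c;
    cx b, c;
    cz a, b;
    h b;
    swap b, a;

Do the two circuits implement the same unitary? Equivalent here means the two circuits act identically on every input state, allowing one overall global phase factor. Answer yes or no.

No, they are not equivalent — no single phase factor reconciles the two unitaries.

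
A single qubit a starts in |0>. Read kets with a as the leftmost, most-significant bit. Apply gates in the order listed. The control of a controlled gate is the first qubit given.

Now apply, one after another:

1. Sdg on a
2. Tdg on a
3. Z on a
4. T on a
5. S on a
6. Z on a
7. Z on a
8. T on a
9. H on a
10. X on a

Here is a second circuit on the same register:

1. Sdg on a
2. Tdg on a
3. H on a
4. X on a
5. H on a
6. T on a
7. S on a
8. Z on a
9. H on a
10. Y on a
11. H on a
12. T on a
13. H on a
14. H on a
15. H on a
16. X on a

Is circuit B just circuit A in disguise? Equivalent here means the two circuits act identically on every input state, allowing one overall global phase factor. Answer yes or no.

No: there is an input state on which the two circuits produce genuinely different outputs (not merely differing by a phase).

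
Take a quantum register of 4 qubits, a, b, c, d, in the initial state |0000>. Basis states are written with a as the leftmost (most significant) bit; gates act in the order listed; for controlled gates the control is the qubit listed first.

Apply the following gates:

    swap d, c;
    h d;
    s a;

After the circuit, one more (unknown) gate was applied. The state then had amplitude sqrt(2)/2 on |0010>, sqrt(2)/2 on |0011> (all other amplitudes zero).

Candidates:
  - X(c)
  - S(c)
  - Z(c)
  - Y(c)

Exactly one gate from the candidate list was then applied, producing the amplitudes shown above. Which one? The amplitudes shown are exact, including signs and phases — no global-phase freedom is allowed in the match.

The applied gate was X(c).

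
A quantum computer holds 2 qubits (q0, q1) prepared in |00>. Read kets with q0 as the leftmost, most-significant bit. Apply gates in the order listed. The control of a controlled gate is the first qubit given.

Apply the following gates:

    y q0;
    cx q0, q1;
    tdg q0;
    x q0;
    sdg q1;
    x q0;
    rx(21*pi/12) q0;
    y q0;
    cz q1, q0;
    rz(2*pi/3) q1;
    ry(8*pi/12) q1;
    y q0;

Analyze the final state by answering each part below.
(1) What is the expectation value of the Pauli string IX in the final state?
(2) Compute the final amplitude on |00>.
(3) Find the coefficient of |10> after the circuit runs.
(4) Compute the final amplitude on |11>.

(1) The observable IX averages to -sqrt(3)/2.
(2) The final state's coefficient on |00> equals -sqrt(6 - 3*sqrt(2))*exp(7*I*pi/12)/4.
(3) |10> carries amplitude sqrt(3*sqrt(2) + 6)*exp(I*pi/12)/4 in the final state.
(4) The amplitude on |11> is -sqrt(sqrt(2) + 2)*exp(I*pi/12)/4.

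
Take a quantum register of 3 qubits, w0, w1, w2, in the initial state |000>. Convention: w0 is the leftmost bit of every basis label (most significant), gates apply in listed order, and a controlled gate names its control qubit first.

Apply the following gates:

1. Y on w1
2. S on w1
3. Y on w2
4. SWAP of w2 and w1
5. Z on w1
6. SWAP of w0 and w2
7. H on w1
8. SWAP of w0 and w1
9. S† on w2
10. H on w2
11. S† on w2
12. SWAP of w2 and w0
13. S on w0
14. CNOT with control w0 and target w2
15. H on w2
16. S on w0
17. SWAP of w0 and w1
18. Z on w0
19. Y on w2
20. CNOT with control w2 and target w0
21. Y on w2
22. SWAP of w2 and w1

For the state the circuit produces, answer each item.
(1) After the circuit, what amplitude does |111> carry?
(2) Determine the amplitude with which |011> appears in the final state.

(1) The amplitude on |111> is -sqrt(2)/2.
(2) |011> carries amplitude 0 in the final state.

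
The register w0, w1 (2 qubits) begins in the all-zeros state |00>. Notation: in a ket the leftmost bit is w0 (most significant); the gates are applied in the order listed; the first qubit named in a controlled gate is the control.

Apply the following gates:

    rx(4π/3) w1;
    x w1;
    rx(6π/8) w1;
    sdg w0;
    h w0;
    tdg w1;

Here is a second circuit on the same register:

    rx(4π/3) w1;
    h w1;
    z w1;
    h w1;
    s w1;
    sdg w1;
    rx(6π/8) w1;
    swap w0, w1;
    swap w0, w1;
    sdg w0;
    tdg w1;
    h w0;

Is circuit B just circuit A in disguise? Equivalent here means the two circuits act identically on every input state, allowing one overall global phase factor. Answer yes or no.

Yes: on every input state the two circuits agree up to one overall phase factor.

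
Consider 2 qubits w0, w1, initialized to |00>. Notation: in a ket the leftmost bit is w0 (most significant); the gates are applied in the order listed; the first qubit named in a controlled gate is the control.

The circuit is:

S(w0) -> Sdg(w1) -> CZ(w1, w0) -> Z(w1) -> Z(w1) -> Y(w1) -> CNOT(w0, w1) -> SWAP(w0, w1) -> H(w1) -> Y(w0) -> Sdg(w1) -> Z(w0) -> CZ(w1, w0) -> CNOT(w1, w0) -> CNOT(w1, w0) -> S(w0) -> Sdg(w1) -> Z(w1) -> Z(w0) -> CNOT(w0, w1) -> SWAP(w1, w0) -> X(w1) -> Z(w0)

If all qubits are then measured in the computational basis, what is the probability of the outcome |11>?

A full measurement returns |11> with probability 1/2.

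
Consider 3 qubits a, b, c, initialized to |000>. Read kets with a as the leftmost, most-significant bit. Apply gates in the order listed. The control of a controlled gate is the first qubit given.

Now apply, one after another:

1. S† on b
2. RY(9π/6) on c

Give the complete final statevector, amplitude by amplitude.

The final amplitudes are -sqrt(2)/2 on |000>, sqrt(2)/2 on |001>, and 0 on every other basis state.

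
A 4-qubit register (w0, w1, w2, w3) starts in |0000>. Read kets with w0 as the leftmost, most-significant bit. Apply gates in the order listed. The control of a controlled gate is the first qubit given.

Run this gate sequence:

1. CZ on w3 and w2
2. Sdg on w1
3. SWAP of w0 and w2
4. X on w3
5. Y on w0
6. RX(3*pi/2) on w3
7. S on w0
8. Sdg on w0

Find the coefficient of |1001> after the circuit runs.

|1001> carries amplitude -sqrt(2)*I/2 in the final state.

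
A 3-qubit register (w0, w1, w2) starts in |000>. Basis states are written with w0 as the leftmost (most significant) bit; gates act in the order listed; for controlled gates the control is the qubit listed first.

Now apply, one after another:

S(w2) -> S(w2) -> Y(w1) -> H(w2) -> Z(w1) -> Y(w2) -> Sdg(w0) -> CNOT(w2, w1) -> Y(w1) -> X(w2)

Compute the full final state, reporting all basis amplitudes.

After the circuit, the state carries amplitude sqrt(2)*I/2 on |001>, sqrt(2)*I/2 on |010>, and 0 on every other basis state.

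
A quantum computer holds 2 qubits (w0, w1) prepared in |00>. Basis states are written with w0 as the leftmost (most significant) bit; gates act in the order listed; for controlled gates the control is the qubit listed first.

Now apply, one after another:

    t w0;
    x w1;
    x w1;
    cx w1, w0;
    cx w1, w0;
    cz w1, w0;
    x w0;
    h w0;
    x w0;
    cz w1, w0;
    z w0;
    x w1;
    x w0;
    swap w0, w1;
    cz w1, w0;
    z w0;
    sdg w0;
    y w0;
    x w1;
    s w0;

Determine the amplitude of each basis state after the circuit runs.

The final amplitudes are sqrt(2)/2 on |00>, -sqrt(2)/2 on |01>, 0 on |10>, 0 on |11>.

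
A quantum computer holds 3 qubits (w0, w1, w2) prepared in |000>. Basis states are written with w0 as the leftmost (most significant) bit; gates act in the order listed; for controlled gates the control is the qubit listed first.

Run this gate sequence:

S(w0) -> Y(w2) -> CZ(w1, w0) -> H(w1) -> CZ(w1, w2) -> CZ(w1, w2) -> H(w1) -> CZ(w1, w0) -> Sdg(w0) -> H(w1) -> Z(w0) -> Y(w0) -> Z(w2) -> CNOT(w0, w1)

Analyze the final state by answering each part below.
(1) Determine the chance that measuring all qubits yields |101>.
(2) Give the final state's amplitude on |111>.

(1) Outcome |101> occurs with probability 1/2.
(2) |111> carries amplitude sqrt(2)/2 in the final state.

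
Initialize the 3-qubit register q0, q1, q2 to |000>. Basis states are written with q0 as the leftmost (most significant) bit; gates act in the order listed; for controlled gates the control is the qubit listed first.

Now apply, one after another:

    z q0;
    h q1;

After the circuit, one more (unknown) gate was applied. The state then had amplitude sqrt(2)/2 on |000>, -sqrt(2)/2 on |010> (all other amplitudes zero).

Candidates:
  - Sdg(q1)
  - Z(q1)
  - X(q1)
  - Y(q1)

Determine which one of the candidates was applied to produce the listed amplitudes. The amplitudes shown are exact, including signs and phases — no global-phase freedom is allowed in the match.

The applied gate was Z(q1).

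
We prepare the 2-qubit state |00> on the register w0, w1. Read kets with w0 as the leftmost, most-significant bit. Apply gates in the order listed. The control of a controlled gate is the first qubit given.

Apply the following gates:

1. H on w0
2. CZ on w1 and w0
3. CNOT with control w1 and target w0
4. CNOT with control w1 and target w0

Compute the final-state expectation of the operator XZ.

The expectation value of XZ is 1. Key observation: steps 3-4 multiply out to the identity, so the circuit reduces to the remaining gates.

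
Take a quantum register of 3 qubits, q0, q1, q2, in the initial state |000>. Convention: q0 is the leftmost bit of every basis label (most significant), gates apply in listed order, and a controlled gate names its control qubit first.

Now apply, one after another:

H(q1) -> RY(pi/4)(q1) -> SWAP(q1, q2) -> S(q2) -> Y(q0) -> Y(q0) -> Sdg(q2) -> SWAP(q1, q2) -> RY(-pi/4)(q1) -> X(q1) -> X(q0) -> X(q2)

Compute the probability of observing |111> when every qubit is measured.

A full measurement returns |111> with probability 1/2.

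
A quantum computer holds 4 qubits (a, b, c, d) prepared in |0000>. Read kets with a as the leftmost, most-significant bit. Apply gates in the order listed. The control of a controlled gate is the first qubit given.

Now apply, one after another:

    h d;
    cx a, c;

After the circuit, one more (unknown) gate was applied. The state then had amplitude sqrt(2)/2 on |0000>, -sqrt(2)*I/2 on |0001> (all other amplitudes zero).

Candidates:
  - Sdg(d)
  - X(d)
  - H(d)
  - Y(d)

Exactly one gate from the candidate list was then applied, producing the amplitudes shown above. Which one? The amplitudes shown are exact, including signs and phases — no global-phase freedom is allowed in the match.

The applied gate was Sdg(d).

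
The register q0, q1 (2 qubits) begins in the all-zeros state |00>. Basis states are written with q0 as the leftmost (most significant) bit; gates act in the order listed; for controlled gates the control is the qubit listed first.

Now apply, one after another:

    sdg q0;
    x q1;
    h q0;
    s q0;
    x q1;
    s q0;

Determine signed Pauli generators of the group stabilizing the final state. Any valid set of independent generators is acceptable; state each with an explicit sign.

The stabilizer group can be generated by -XI, +IZ, among other valid generating sets.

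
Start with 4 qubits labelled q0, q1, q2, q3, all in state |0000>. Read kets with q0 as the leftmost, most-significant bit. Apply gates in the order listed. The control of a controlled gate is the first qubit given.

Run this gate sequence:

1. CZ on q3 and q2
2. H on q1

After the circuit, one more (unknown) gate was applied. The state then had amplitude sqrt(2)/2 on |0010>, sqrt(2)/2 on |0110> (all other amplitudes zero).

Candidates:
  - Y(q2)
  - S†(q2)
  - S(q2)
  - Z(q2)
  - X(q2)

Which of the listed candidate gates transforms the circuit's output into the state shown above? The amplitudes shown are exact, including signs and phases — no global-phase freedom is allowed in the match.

The unique candidate consistent with the amplitudes is X(q2).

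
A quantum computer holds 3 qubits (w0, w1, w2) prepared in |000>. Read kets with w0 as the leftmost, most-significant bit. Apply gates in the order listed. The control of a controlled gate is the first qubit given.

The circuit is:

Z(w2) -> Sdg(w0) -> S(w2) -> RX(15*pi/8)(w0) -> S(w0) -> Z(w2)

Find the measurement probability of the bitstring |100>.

A full measurement returns |100> with probability sin(pi/16)**2.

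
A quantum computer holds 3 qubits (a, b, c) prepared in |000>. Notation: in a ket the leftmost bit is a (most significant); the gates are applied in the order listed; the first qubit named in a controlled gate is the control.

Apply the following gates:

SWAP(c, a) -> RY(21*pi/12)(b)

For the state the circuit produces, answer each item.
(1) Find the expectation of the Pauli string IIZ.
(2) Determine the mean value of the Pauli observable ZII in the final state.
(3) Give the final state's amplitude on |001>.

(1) The observable IIZ averages to 1.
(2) In the final state, ZII has expectation 1.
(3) The amplitude on |001> is 0.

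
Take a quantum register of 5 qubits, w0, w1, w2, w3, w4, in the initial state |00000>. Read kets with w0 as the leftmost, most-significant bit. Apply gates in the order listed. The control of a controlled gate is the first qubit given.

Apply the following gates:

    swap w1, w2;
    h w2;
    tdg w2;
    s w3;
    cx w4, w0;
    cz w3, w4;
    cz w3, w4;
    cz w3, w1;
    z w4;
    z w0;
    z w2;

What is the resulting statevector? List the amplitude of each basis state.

After the circuit, the state carries amplitude sqrt(2)/2 on |00000>, sqrt(2)*exp(3*I*pi/4)/2 on |00100>, and 0 on every other basis state. Key observation: steps 6-7 multiply out to the identity, so the circuit reduces to the remaining gates.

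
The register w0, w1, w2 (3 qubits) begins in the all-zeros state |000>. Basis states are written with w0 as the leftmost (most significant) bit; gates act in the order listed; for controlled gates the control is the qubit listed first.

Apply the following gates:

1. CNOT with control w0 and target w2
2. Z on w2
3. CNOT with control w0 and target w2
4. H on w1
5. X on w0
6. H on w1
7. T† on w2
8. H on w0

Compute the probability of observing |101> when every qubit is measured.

A full measurement returns |101> with probability 0.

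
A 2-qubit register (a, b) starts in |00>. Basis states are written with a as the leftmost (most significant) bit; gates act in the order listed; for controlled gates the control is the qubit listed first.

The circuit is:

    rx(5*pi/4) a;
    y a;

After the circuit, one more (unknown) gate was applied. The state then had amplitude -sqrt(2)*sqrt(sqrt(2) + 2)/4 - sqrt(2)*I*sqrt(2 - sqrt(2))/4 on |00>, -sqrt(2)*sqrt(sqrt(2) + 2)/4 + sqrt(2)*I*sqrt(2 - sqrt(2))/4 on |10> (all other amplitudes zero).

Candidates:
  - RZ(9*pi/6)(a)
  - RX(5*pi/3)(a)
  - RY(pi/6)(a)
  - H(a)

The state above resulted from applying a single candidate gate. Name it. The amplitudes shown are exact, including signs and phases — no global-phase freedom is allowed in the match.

The applied gate was H(a).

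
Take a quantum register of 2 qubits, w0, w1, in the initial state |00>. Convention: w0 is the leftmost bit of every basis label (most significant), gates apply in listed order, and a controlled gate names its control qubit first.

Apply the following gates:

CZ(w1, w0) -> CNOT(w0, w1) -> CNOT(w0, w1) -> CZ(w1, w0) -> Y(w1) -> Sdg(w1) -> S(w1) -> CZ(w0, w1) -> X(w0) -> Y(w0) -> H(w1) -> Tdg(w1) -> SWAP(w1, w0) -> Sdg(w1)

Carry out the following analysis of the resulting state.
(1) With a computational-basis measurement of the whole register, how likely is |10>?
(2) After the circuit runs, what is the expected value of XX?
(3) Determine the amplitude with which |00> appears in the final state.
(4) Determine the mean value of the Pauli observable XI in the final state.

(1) The probability of measuring |10> is 1/2. Key observation: the block from step 1 through step 4 cancels to the identity and can be dropped.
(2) The observable XX averages to 0.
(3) |00> carries amplitude sqrt(2)/2 in the final state.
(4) The expectation value of XI is -sqrt(2)/2.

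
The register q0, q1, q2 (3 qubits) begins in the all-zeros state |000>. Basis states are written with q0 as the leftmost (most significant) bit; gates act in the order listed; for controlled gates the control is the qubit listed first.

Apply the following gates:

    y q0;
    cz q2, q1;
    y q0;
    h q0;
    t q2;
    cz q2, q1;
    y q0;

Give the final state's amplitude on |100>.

The final state's coefficient on |100> equals sqrt(2)*I/2.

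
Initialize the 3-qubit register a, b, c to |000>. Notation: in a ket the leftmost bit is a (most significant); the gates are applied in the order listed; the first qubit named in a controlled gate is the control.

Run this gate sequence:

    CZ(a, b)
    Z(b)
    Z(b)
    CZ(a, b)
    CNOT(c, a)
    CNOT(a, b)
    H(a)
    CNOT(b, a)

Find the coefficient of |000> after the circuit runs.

The amplitude on |000> is sqrt(2)/2. Key observation: the block from step 1 through step 4 cancels to the identity and can be dropped.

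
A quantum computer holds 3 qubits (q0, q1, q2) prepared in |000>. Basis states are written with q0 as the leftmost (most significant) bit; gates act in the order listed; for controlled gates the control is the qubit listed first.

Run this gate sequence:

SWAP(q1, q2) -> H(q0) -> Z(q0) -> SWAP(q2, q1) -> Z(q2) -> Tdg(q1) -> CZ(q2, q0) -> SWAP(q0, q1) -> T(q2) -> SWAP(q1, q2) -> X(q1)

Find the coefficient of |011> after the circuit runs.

The final state's coefficient on |011> equals -sqrt(2)/2.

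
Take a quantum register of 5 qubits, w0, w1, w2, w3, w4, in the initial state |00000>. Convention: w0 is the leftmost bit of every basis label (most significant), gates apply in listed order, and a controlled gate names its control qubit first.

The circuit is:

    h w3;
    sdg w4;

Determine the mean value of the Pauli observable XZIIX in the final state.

The expectation value of XZIIX is 0.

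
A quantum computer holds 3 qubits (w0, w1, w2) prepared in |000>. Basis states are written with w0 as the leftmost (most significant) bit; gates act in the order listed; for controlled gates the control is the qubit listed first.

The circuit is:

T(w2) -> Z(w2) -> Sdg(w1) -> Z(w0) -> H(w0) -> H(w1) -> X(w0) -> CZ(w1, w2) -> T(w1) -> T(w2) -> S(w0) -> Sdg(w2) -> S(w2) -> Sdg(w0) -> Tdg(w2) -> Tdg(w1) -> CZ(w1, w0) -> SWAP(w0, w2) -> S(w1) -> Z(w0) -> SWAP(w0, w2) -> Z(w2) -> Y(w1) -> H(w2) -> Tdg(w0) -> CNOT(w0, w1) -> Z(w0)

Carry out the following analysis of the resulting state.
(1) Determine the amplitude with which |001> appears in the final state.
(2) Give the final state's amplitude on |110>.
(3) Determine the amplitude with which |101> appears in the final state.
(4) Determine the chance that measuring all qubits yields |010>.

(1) |001> carries amplitude sqrt(2)/4 in the final state.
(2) The final state's coefficient on |110> equals -sqrt(2)*exp(3*I*pi/4)/4.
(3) The amplitude on |101> is -sqrt(2)*exp(I*pi/4)/4.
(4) A full measurement returns |010> with probability 1/8.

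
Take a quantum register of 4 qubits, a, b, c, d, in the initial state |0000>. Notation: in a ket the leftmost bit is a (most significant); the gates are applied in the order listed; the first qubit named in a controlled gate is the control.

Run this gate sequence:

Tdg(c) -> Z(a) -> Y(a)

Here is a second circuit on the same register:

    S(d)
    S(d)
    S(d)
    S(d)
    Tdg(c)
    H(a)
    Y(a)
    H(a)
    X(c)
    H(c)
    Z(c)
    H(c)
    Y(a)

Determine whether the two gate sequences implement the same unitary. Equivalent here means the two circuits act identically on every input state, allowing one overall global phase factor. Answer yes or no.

No: there is an input state on which the two circuits produce genuinely different outputs (not merely differing by a phase).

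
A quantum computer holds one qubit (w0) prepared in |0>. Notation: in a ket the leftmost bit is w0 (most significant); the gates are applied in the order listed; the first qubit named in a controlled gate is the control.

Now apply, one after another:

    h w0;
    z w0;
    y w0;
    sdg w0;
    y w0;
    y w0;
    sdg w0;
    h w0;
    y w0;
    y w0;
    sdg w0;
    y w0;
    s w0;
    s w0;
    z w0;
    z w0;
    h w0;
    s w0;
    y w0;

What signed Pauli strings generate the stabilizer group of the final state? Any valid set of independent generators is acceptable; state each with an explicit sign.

The stabilizer group can be generated by +Y, among other valid generating sets.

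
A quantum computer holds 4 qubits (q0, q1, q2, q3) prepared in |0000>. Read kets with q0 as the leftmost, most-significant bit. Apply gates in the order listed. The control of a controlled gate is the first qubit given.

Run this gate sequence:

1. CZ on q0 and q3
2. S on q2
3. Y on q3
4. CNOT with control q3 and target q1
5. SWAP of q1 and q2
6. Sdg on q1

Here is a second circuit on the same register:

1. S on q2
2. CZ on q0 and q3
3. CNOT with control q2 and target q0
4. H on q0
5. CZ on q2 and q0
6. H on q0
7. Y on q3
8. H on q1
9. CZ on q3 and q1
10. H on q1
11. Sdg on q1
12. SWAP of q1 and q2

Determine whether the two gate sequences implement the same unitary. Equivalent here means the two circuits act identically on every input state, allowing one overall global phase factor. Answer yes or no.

No — the two circuits implement different unitaries, even allowing a global phase.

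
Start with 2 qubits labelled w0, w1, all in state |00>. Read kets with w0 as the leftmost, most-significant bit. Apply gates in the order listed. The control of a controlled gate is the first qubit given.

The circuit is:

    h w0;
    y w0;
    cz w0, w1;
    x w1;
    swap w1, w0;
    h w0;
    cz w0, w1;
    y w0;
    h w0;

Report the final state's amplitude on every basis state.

After the circuit, the state carries amplitude sqrt(2)/2 on |00>, 0 on |01>, 0 on |10>, sqrt(2)/2 on |11>.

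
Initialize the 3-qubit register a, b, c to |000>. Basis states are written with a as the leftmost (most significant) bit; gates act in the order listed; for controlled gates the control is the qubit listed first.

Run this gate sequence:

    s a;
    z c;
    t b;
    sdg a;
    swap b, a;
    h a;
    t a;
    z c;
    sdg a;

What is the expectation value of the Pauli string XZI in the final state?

The expectation value of XZI is sqrt(2)/2.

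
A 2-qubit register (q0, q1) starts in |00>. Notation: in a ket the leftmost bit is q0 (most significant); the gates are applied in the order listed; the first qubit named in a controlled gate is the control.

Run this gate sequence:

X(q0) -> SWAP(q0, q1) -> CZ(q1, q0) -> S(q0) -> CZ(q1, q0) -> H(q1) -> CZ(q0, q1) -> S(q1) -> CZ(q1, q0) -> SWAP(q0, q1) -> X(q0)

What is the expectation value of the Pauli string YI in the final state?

The observable YI averages to 1.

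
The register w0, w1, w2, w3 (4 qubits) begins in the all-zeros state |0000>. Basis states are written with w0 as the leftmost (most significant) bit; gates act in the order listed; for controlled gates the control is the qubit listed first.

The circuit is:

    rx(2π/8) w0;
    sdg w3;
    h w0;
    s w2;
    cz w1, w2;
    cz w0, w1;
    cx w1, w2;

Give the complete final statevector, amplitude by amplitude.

After the circuit, the state carries amplitude sqrt(2)*sqrt(sqrt(2) + 2)/4 - sqrt(2)*I*sqrt(2 - sqrt(2))/4 on |0000>, sqrt(2)*sqrt(sqrt(2) + 2)/4 + sqrt(2)*I*sqrt(2 - sqrt(2))/4 on |1000>, and 0 on every other basis state.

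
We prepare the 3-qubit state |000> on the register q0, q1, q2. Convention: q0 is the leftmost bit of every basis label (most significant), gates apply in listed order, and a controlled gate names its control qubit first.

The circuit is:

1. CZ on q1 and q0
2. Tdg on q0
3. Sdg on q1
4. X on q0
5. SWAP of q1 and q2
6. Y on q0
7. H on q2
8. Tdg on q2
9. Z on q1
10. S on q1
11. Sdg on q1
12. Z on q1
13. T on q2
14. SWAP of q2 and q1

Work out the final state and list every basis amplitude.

The final amplitudes are -sqrt(2)*I/2 on |000>, -sqrt(2)*I/2 on |010>, and 0 on every other basis state.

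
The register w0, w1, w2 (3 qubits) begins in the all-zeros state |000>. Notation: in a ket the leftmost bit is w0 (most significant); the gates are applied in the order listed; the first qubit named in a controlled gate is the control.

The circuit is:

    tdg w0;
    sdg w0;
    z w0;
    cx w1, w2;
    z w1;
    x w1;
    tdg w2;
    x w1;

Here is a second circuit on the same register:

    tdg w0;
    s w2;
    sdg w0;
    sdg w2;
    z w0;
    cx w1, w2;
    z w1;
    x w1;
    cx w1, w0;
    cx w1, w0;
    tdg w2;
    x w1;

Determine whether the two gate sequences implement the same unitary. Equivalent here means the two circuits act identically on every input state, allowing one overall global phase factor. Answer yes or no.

Yes: on every input state the two circuits agree up to one overall phase factor.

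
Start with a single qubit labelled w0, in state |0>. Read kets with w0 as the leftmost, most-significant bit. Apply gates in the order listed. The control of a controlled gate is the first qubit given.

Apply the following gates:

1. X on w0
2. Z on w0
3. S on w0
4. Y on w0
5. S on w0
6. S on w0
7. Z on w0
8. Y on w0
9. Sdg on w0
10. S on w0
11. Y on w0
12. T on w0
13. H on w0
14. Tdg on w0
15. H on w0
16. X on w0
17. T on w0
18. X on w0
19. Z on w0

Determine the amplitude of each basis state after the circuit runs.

The resulting statevector has amplitude -1/2 - exp(I*pi/4)/2 on |0>, 1/2 + exp(3*I*pi/4)/2 on |1>.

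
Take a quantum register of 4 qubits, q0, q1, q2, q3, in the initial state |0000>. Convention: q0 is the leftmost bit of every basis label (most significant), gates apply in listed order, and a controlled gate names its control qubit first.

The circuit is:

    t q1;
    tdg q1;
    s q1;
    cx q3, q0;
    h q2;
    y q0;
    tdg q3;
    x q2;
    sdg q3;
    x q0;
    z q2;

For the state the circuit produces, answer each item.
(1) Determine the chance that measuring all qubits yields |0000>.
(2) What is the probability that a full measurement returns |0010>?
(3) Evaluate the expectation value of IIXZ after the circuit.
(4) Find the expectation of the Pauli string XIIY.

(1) A full measurement returns |0000> with probability 1/2.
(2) The probability of measuring |0010> is 1/2.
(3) In the final state, IIXZ has expectation -1.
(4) In the final state, XIIY has expectation 0.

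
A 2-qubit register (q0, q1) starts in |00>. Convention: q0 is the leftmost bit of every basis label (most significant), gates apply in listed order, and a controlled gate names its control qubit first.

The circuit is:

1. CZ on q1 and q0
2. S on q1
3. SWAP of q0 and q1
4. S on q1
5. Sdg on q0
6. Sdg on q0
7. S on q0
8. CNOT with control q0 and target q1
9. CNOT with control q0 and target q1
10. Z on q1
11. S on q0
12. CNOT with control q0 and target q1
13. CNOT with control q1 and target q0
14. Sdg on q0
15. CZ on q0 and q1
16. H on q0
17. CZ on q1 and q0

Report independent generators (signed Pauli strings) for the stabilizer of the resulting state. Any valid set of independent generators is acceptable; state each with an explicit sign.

One valid set of independent stabilizer generators is +XI, +IZ (any independent generating set of the same group is equally correct).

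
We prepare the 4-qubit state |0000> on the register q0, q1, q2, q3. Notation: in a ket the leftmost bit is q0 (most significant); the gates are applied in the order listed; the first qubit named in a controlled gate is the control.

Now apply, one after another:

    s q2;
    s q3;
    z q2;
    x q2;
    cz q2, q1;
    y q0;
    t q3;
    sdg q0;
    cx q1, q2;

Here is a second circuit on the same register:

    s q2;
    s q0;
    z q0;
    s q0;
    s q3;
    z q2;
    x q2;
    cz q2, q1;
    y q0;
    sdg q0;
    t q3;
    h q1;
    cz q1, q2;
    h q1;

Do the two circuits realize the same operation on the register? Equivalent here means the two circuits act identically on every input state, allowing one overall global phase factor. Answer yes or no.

No, they are not equivalent — no single phase factor reconciles the two unitaries.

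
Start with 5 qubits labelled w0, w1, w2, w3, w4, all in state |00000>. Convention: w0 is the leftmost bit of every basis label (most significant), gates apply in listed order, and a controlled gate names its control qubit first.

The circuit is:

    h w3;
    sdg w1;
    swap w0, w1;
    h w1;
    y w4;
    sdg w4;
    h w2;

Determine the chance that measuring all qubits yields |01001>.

Outcome |01001> occurs with probability 1/8.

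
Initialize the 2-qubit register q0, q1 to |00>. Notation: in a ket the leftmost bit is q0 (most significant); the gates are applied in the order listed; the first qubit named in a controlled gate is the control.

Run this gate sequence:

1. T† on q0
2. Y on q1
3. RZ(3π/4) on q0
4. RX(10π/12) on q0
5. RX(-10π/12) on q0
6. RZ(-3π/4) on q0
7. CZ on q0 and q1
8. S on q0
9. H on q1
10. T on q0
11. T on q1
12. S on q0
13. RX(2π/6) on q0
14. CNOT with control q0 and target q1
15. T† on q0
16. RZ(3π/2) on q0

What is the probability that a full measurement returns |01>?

A full measurement returns |01> with probability 3/8. Key observation: steps 3-6 multiply out to the identity, so the circuit reduces to the remaining gates.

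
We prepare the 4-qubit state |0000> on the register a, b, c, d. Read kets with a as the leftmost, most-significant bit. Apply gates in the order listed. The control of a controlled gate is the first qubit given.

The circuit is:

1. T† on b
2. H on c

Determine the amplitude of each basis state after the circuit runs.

The final amplitudes are sqrt(2)/2 on |0000>, sqrt(2)/2 on |0010>, and 0 on every other basis state.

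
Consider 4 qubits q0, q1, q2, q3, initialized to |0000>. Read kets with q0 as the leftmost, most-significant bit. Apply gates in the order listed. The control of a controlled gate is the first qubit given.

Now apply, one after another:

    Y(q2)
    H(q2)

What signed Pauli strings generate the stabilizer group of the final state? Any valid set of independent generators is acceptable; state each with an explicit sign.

The final state is stabilized by the group generated by -IIXI, +ZIII, +IZII, +IIIZ; other independent generating sets are equally valid.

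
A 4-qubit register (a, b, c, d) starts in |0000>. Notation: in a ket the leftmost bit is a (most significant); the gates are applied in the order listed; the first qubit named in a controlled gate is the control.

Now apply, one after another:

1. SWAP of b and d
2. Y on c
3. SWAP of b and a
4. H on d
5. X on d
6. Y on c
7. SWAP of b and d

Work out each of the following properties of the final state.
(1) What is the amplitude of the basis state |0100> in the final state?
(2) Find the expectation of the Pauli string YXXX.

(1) |0100> carries amplitude sqrt(2)/2 in the final state.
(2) In the final state, YXXX has expectation 0.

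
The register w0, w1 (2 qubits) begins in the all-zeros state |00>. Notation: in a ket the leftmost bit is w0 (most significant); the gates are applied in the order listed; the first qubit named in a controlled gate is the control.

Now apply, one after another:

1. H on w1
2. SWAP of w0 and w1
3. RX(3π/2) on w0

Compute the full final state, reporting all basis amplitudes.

The final amplitudes are -1/2 - I/2 on |00>, 0 on |01>, -1/2 - I/2 on |10>, 0 on |11>.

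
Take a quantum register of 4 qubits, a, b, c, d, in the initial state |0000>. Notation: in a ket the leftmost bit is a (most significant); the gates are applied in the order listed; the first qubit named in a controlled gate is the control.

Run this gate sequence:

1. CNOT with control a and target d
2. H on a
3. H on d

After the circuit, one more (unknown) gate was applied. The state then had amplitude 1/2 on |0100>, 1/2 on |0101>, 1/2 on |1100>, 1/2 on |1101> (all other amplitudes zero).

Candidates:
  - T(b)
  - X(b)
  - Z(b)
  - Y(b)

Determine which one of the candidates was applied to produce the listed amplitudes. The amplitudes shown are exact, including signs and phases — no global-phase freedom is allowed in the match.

The applied gate was X(b).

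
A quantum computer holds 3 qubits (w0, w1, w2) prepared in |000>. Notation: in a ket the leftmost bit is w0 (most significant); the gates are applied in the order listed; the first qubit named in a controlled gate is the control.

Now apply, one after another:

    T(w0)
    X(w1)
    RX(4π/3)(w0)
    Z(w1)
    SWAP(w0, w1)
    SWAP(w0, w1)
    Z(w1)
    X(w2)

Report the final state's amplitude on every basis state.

The final amplitudes are -1/2 on |011>, -sqrt(3)*I/2 on |111>, and 0 on every other basis state. Key observation: the block from step 4 through step 7 cancels to the identity and can be dropped.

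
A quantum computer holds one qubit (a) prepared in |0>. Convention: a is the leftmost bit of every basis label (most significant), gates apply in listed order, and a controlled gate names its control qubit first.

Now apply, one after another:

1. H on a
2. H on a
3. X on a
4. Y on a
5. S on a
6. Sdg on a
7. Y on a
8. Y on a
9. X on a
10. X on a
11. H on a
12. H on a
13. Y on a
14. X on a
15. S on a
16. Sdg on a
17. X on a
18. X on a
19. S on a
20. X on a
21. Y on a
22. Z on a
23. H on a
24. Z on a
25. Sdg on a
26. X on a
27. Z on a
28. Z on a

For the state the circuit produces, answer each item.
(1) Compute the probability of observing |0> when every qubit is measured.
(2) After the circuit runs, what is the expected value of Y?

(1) A full measurement returns |0> with probability 1/2. Key observation: the block from step 14 through step 17 cancels to the identity and can be dropped.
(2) The observable Y averages to -1.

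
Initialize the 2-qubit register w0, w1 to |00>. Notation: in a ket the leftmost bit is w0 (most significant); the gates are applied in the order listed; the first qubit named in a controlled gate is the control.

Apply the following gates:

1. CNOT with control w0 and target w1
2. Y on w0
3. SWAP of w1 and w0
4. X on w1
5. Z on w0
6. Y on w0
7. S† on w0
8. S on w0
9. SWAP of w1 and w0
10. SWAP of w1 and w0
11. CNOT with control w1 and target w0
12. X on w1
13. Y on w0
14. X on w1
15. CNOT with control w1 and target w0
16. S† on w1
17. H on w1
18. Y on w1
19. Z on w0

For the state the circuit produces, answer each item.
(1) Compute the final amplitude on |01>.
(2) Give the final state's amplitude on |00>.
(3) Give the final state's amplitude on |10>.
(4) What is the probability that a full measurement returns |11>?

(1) |01> carries amplitude -sqrt(2)/2 in the final state.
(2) |00> carries amplitude sqrt(2)/2 in the final state.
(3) The amplitude on |10> is 0.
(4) A full measurement returns |11> with probability 0.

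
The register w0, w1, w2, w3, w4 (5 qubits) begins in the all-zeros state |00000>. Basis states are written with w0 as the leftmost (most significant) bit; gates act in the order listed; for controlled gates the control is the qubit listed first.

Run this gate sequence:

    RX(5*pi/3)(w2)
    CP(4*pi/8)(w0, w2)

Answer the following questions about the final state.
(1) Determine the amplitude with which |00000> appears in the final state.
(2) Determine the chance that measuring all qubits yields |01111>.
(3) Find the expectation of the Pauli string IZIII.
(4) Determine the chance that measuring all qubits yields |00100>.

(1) The amplitude on |00000> is -sqrt(3)/2.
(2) A full measurement returns |01111> with probability 0.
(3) The expectation value of IZIII is 1.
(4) Outcome |00100> occurs with probability 1/4.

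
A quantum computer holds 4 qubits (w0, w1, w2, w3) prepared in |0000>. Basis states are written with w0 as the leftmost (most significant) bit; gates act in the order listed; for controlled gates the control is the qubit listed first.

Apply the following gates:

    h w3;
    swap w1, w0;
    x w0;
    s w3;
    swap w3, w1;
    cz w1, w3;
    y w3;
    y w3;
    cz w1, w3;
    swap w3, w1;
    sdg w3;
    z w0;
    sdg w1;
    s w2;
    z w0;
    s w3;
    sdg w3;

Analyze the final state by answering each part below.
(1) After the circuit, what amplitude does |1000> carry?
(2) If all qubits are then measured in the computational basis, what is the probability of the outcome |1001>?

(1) The amplitude on |1000> is sqrt(2)/2. Key observation: steps 4-11 multiply out to the identity, so the circuit reduces to the remaining gates.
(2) Outcome |1001> occurs with probability 1/2.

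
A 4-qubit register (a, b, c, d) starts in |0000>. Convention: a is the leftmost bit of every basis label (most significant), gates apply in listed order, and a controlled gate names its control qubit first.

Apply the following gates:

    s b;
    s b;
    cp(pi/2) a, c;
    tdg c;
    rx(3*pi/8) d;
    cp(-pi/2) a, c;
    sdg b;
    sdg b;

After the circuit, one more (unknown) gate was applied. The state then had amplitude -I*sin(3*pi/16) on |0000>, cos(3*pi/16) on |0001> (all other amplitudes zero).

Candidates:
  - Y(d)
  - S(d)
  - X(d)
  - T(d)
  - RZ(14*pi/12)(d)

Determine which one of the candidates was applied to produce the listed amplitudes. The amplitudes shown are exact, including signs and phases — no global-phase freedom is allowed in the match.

The applied gate was X(d).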